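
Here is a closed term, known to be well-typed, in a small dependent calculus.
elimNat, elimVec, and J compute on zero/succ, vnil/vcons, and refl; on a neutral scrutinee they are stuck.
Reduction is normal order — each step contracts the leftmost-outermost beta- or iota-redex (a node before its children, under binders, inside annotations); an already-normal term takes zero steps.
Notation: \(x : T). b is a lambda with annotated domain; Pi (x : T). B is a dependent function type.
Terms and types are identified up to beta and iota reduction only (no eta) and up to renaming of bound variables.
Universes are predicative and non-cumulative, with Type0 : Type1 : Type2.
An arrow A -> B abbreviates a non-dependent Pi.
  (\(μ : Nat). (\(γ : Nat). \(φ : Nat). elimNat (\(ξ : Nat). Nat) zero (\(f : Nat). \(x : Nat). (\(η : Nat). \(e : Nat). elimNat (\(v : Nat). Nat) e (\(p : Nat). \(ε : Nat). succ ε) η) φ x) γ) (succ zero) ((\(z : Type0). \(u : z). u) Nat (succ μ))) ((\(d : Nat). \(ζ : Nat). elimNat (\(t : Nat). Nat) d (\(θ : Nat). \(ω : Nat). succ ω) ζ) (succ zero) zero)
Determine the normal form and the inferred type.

resulting normal form:
  succ (succ zero)
type:
  Nat


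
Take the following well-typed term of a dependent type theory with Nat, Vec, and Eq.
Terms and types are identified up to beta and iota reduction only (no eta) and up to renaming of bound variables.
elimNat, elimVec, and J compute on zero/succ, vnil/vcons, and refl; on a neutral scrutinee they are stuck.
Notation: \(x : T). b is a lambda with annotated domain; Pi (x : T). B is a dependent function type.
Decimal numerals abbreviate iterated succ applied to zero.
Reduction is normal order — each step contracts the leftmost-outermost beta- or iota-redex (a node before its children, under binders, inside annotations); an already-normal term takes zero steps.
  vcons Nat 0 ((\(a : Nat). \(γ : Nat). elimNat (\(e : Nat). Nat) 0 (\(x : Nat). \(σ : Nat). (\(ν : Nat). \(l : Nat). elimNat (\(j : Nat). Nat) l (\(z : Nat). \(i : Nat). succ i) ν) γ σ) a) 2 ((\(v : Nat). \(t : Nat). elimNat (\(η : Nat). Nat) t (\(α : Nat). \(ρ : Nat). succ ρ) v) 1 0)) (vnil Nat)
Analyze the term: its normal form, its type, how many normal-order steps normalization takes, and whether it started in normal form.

normal form:
  vcons Nat 0 2 (vnil Nat)
the term's type:
  Vec Nat 1
normal-order step count: 33
already normal: no
first contracted redex: a beta-redex


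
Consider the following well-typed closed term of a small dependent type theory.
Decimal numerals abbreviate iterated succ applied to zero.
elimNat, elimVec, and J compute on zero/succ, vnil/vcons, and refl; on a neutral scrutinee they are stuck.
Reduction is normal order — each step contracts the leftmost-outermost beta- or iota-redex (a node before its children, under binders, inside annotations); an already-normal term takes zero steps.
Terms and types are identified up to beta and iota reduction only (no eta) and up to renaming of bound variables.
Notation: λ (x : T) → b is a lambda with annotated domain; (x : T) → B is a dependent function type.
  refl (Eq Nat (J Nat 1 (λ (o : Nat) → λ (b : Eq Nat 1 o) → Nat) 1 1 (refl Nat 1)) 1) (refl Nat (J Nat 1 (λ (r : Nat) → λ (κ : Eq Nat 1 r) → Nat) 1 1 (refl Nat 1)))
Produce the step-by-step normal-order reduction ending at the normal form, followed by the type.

reduction (normal order):
  refl (Eq Nat (J Nat 1 (λ (o : Nat) → λ (b : Eq Nat 1 o) → Nat) 1 1 (refl Nat 1)) 1) (refl Nat (J Nat 1 (λ (r : Nat) → λ (κ : Eq Nat 1 r) → Nat) 1 1 (refl Nat 1)))
  ~> refl (Eq Nat 1 1) (refl Nat (J Nat 1 (λ (o : Nat) → λ (b : Eq Nat 1 o) → Nat) 1 1 (refl Nat 1)))
  ~> refl (Eq Nat 1 1) (refl Nat 1)
inferred type:
  Eq (Eq Nat 1 1) (refl Nat 1) (refl Nat 1)


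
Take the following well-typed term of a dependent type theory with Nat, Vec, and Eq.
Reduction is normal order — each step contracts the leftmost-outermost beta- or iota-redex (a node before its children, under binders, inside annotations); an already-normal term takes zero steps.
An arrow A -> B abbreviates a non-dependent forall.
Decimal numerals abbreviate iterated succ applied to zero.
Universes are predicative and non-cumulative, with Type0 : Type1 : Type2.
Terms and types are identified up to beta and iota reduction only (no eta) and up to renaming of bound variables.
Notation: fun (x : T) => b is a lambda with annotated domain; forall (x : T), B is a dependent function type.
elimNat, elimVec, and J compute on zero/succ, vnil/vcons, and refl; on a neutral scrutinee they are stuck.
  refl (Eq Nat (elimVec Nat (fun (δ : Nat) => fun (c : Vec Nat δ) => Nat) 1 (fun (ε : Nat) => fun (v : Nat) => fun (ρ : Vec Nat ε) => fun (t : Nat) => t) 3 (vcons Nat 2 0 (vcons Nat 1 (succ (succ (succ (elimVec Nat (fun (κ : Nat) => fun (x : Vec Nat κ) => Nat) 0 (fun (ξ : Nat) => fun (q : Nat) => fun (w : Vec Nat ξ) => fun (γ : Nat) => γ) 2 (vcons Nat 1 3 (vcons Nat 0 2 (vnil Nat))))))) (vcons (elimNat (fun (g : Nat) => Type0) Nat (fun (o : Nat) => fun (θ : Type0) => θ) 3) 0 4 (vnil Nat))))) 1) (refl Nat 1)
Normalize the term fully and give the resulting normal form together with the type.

normal form:
  refl (Eq Nat 1 1) (refl Nat 1)
type:
  Eq (Eq Nat 1 1) (refl Nat 1) (refl Nat 1)
observation: 16 normal-order steps normalize the term, beginning with an elimVec iota-redex.


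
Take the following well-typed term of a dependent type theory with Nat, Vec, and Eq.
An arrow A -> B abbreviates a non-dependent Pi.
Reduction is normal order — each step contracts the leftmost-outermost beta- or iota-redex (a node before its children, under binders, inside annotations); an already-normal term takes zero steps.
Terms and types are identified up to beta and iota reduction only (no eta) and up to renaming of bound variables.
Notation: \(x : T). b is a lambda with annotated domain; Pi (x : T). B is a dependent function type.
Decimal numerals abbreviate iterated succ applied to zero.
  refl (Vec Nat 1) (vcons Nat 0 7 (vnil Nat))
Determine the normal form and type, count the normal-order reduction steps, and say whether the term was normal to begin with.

resulting normal form:
  refl (Vec Nat 1) (vcons Nat 0 7 (vnil Nat))
the term's type:
  Eq (Vec Nat 1) (vcons Nat 0 7 (vnil Nat)) (vcons Nat 0 7 (vnil Nat))
steps to reach normal form (normal order): 0
term was already normal: yes


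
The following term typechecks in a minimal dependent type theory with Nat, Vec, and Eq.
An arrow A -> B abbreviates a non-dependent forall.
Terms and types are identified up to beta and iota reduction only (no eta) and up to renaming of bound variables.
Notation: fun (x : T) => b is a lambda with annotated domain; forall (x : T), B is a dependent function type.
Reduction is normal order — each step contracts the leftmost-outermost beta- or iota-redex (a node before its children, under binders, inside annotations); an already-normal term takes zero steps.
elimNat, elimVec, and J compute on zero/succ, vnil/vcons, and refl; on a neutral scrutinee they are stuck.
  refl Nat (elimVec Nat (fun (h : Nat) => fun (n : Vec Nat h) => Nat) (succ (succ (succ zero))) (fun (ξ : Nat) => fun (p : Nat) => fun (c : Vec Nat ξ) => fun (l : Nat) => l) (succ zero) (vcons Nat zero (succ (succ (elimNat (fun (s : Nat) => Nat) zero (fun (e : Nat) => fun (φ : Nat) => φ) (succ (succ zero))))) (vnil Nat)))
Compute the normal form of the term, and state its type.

reduced normal form:
  refl Nat (succ (succ (succ zero)))
the term's type:
  Eq Nat (succ (succ (succ zero))) (succ (succ (succ zero)))
observation: 6 normal-order steps normalize the term, beginning with an elimVec iota-redex.


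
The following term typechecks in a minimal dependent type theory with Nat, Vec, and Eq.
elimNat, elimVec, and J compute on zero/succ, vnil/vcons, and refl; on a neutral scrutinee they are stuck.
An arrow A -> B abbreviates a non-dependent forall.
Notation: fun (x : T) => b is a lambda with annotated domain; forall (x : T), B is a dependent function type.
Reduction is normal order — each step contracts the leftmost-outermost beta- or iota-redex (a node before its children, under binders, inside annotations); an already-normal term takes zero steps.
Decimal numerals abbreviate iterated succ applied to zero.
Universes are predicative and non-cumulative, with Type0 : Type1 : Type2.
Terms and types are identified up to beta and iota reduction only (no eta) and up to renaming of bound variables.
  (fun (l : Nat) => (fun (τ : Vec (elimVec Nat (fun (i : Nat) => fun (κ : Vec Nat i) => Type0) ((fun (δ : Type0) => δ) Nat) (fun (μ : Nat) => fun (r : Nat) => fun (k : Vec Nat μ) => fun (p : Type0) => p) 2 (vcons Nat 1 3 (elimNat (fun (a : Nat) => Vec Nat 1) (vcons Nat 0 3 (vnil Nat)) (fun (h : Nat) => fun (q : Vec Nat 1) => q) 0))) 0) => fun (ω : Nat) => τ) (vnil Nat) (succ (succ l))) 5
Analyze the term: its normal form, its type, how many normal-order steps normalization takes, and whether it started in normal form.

normal form:
  vnil Nat
the term's type:
  Vec Nat 0
steps to reach normal form (normal order): 3
term was already normal: no
first contracted redex: a beta-redex


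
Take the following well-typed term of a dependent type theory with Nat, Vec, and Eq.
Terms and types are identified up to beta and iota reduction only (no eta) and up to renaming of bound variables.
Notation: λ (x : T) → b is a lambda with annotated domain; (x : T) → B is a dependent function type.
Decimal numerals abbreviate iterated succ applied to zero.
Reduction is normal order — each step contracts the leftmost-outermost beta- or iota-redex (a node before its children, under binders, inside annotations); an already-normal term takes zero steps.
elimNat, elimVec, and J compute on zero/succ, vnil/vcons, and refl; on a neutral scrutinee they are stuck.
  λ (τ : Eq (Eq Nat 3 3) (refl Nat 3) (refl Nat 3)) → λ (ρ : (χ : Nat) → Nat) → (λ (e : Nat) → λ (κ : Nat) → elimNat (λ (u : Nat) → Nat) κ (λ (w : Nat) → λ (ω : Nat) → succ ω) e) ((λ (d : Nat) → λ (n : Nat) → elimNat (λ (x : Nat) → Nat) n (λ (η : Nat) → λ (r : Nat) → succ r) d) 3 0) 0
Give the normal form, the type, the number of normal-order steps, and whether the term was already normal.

normal form:
  λ (τ : Eq (Eq Nat 3 3) (refl Nat 3) (refl Nat 3)) → λ (ρ : (χ : Nat) → Nat) → 3
the term's type:
  (τ : Eq (Eq Nat 3 3) (refl Nat 3) (refl Nat 3)) → (ρ : (χ : Nat) → Nat) → Nat
reduction steps (normal order): 24
started in normal form: no
first contracted redex: a beta-redex


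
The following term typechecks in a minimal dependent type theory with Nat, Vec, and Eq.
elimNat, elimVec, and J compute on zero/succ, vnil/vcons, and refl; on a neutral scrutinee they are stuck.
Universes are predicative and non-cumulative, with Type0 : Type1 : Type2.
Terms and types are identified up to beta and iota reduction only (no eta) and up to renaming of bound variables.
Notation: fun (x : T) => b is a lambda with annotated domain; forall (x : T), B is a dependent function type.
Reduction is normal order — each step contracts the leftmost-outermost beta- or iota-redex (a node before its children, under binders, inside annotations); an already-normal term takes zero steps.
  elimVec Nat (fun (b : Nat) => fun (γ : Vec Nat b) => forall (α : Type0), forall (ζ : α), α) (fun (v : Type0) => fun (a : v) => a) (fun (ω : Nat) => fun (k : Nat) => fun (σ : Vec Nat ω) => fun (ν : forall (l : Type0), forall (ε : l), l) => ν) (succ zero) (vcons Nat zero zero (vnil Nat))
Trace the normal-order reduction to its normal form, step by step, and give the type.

normal-order reduction:
  elimVec Nat (fun (b : Nat) => fun (γ : Vec Nat b) => forall (α : Type0), forall (ζ : α), α) (fun (v : Type0) => fun (a : v) => a) (fun (ω : Nat) => fun (k : Nat) => fun (σ : Vec Nat ω) => fun (ν : forall (l : Type0), forall (ε : l), l) => ν) (succ zero) (vcons Nat zero zero (vnil Nat))
  ~> (fun (b : Nat) => fun (γ : Nat) => fun (α : Vec Nat b) => fun (ζ : forall (v : Type0), forall (a : v), v) => ζ) zero zero (vnil Nat) (elimVec Nat (fun (ω : Nat) => fun (k : Vec Nat ω) => forall (σ : Type0), forall (ν : σ), σ) (fun (l : Type0) => fun (ε : l) => ε) (fun (y : Nat) => fun (τ : Nat) => fun (h : Vec Nat y) => fun (ρ : forall (w : Type0), forall (f : w), w) => ρ) zero (vnil Nat))
  ~> (fun (b : Nat) => fun (γ : Vec Nat zero) => fun (α : forall (ζ : Type0), forall (v : ζ), ζ) => α) zero (vnil Nat) (elimVec Nat (fun (a : Nat) => fun (ω : Vec Nat a) => forall (k : Type0), forall (σ : k), k) (fun (ν : Type0) => fun (l : ν) => l) (fun (ε : Nat) => fun (y : Nat) => fun (τ : Vec Nat ε) => fun (h : forall (ρ : Type0), forall (w : ρ), ρ) => h) zero (vnil Nat))
  ~> (fun (b : Vec Nat zero) => fun (γ : forall (α : Type0), forall (ζ : α), α) => γ) (vnil Nat) (elimVec Nat (fun (v : Nat) => fun (a : Vec Nat v) => forall (ω : Type0), forall (k : ω), ω) (fun (σ : Type0) => fun (ν : σ) => ν) (fun (l : Nat) => fun (ε : Nat) => fun (y : Vec Nat l) => fun (τ : forall (h : Type0), forall (ρ : h), h) => τ) zero (vnil Nat))
  ~> (fun (b : forall (γ : Type0), forall (α : γ), γ) => b) (elimVec Nat (fun (ζ : Nat) => fun (v : Vec Nat ζ) => forall (a : Type0), forall (ω : a), a) (fun (k : Type0) => fun (σ : k) => σ) (fun (ν : Nat) => fun (l : Nat) => fun (ε : Vec Nat ν) => fun (y : forall (τ : Type0), forall (h : τ), τ) => y) zero (vnil Nat))
  ~> elimVec Nat (fun (b : Nat) => fun (γ : Vec Nat b) => forall (α : Type0), forall (ζ : α), α) (fun (v : Type0) => fun (a : v) => a) (fun (ω : Nat) => fun (k : Nat) => fun (σ : Vec Nat ω) => fun (ν : forall (l : Type0), forall (ε : l), l) => ν) zero (vnil Nat)
  ~> fun (b : Type0) => fun (γ : b) => γ
the term's type:
  forall (b : Type0), forall (γ : b), b


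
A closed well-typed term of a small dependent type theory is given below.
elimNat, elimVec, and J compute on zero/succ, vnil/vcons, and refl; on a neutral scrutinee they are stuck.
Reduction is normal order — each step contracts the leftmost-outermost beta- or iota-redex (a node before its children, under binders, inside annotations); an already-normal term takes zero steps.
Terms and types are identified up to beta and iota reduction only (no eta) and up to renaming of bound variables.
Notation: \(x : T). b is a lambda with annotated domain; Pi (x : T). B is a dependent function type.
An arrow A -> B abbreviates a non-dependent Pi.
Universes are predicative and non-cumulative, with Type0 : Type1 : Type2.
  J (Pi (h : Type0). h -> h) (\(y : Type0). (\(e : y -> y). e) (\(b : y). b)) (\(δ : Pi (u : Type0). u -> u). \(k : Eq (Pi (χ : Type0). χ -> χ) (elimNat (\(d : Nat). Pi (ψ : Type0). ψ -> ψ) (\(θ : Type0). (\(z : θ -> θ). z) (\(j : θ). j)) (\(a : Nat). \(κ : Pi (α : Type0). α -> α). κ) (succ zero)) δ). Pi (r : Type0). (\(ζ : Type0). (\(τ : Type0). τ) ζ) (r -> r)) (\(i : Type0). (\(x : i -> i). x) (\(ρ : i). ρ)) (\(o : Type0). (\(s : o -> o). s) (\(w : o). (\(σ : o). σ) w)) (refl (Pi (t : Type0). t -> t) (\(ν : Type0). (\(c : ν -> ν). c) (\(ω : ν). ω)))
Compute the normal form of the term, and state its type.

reduced normal form:
  \(h : Type0). \(y : h). y
the term's type:
  Pi (h : Type0). h -> h
observation: reduction starts at a J iota-redex, and 2 normal-order steps reach the normal form.


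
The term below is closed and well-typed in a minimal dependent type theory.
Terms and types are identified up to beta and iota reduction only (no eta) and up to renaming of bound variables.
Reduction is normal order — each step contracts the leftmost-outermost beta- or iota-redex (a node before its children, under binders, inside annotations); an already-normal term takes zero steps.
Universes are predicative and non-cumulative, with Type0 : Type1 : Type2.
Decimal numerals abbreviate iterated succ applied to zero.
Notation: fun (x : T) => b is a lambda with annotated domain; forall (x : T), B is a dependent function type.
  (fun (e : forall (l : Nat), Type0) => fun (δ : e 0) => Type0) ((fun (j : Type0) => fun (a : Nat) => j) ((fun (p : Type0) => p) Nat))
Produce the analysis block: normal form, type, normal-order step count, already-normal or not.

reduced normal form:
  fun (e : Nat) => Type0
the term's type:
  forall (e : Nat), Type1
steps to reach normal form (normal order): 4
already normal: no
first contracted redex: a beta-redex


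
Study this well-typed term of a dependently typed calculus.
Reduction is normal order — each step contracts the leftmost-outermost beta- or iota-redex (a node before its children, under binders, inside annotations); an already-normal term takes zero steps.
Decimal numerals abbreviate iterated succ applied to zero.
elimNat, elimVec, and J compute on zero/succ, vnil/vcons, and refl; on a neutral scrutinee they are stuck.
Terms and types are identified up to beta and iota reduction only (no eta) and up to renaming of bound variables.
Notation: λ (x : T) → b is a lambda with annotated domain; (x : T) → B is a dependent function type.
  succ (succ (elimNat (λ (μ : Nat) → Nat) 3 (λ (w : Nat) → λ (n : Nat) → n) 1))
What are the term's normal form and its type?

reduced normal form:
  5
the term's type:
  Nat
observation: normalization takes exactly 4 steps under the normal-order strategy.


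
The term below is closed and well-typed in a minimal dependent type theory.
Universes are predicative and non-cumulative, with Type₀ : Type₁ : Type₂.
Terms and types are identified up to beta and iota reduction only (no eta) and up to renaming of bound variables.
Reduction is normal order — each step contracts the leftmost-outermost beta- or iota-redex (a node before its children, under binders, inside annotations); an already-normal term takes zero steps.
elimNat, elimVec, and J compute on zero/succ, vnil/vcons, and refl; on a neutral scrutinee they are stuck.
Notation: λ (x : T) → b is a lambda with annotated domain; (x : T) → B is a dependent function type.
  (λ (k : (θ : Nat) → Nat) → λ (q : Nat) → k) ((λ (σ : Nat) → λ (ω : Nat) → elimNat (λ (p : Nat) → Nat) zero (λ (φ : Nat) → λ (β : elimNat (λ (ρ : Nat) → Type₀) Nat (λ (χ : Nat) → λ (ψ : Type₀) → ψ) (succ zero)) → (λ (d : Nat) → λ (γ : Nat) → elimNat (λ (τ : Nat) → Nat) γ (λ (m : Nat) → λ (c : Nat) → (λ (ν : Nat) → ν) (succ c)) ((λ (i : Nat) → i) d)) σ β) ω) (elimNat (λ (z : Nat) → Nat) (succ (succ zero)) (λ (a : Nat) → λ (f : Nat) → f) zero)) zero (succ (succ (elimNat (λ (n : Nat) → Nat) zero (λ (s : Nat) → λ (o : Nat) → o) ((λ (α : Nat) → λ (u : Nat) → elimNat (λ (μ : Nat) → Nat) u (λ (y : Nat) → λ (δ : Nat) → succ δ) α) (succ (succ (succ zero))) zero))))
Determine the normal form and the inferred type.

resulting normal form:
  succ (succ (succ (succ zero)))
inferred type:
  Nat
observation: normalization takes exactly 73 steps under the normal-order strategy.


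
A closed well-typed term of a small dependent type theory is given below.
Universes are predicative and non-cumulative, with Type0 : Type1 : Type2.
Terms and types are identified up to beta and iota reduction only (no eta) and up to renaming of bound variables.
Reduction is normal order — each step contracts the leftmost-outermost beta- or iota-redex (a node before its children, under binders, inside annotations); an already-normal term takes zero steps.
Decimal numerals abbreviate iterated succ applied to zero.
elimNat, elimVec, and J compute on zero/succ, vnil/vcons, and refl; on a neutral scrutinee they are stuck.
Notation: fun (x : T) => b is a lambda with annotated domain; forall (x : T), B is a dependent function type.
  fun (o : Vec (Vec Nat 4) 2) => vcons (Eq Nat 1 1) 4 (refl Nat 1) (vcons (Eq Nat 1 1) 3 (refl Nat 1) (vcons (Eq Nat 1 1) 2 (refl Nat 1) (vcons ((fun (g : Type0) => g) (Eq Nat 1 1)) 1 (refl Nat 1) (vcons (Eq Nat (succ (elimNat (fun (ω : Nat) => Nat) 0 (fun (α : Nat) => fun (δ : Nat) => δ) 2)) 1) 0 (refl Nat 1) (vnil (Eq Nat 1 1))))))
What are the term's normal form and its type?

reduced normal form:
  fun (o : Vec (Vec Nat 4) 2) => vcons (Eq Nat 1 1) 4 (refl Nat 1) (vcons (Eq Nat 1 1) 3 (refl Nat 1) (vcons (Eq Nat 1 1) 2 (refl Nat 1) (vcons (Eq Nat 1 1) 1 (refl Nat 1) (vcons (Eq Nat 1 1) 0 (refl Nat 1) (vnil (Eq Nat 1 1))))))
the term's type:
  forall (o : Vec (Vec Nat 4) 2), Vec (Eq Nat 1 1) 5
observation: contracting a beta-redex first, the term normalizes in 8 steps.


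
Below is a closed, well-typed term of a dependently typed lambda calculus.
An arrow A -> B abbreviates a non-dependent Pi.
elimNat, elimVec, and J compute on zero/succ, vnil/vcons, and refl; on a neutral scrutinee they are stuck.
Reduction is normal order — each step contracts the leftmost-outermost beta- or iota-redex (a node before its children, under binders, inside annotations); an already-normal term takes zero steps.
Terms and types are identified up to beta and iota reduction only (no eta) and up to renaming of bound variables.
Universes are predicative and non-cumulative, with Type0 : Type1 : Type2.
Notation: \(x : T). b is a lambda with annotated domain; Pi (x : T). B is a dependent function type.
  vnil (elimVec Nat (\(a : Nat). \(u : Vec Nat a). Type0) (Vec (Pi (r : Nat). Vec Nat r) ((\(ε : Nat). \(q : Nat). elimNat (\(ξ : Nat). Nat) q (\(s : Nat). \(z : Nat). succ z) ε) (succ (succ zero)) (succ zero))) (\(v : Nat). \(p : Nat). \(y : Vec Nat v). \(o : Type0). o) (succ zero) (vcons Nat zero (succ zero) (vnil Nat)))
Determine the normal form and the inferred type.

resulting normal form:
  vnil (Vec (Pi (a : Nat). Vec Nat a) (succ (succ (succ zero))))
type:
  Vec (Vec (Pi (a : Nat). Vec Nat a) (succ (succ (succ zero)))) zero


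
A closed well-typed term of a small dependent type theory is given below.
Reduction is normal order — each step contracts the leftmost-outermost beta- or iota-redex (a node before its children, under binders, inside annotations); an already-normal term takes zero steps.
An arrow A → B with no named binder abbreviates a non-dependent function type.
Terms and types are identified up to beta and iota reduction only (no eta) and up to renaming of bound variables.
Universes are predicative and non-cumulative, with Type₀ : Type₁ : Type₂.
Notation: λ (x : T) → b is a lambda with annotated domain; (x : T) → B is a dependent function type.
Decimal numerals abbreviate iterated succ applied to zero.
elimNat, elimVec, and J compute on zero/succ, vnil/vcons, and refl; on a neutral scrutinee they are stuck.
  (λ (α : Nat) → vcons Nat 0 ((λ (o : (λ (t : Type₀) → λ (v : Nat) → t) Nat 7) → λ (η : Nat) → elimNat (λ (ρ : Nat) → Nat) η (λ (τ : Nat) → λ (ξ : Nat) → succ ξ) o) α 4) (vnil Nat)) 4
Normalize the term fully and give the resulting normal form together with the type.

resulting normal form:
  vcons Nat 0 8 (vnil Nat)
inferred type:
  Vec Nat 1


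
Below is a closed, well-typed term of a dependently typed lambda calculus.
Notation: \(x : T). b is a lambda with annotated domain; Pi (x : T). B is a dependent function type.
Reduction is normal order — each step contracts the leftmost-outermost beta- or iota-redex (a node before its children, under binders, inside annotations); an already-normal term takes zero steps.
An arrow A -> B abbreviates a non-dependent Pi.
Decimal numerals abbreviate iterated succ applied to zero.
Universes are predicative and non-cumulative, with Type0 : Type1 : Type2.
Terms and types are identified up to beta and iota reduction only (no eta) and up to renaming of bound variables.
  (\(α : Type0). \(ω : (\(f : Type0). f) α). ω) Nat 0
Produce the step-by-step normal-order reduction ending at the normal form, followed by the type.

normal-order reduction:
  (\(α : Type0). \(ω : (\(f : Type0). f) α). ω) Nat 0
  ~> (\(α : (\(ω : Type0). ω) Nat). α) 0
  ~> 0
the term's type:
  Nat


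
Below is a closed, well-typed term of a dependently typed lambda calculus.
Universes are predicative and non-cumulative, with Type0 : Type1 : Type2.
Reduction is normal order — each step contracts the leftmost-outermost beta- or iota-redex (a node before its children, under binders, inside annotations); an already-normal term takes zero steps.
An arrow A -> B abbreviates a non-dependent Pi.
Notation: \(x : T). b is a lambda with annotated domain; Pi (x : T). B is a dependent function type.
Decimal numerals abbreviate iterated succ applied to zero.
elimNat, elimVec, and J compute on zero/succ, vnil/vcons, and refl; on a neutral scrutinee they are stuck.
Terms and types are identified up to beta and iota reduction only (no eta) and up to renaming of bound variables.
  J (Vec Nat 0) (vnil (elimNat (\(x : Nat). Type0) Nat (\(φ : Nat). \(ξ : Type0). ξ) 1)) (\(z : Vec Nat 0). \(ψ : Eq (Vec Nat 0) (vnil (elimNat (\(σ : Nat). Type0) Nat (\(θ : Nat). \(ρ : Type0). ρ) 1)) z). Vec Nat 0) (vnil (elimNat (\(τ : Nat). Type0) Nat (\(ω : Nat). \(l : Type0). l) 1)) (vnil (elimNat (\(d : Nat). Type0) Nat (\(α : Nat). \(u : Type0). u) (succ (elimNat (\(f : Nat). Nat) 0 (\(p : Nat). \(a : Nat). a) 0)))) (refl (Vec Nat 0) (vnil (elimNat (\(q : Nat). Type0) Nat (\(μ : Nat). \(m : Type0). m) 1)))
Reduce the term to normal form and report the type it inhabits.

resulting normal form:
  vnil Nat
inferred type:
  Vec Nat 0


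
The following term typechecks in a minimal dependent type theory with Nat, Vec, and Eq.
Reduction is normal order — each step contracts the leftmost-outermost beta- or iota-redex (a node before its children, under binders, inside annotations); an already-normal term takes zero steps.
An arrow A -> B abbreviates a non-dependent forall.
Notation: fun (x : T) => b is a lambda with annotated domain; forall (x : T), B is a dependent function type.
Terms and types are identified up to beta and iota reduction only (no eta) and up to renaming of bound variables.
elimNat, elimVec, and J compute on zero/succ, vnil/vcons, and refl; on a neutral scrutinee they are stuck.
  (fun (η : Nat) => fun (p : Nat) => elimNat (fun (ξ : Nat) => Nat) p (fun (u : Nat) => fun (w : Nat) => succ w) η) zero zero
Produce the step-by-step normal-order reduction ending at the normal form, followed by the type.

reduction (normal order):
  (fun (η : Nat) => fun (p : Nat) => elimNat (fun (ξ : Nat) => Nat) p (fun (u : Nat) => fun (w : Nat) => succ w) η) zero zero
  ~> (fun (η : Nat) => elimNat (fun (p : Nat) => Nat) η (fun (ξ : Nat) => fun (u : Nat) => succ u) zero) zero
  ~> elimNat (fun (η : Nat) => Nat) zero (fun (p : Nat) => fun (ξ : Nat) => succ ξ) zero
  ~> zero
type:
  Nat


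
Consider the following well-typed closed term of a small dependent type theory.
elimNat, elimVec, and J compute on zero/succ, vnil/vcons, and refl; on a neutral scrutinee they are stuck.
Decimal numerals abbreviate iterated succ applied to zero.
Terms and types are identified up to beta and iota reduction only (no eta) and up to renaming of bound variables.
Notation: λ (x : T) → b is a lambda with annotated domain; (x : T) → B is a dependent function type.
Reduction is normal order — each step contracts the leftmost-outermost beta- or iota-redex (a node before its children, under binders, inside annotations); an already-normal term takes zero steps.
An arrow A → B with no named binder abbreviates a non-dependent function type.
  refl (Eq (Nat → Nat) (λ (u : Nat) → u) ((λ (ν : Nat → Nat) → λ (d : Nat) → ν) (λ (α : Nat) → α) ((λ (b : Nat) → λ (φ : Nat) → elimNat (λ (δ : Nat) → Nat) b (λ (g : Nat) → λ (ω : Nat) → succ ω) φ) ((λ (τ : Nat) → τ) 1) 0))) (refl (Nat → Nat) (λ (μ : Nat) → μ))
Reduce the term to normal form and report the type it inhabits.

reduced normal form:
  refl (Eq (Nat → Nat) (λ (u : Nat) → u) (λ (ν : Nat) → ν)) (refl (Nat → Nat) (λ (d : Nat) → d))
inferred type:
  Eq (Eq (Nat → Nat) (λ (u : Nat) → u) (λ (ν : Nat) → ν)) (refl (Nat → Nat) (λ (d : Nat) → d)) (refl (Nat → Nat) (λ (α : Nat) → α))
observation: normalization takes exactly 2 steps under the normal-order strategy.


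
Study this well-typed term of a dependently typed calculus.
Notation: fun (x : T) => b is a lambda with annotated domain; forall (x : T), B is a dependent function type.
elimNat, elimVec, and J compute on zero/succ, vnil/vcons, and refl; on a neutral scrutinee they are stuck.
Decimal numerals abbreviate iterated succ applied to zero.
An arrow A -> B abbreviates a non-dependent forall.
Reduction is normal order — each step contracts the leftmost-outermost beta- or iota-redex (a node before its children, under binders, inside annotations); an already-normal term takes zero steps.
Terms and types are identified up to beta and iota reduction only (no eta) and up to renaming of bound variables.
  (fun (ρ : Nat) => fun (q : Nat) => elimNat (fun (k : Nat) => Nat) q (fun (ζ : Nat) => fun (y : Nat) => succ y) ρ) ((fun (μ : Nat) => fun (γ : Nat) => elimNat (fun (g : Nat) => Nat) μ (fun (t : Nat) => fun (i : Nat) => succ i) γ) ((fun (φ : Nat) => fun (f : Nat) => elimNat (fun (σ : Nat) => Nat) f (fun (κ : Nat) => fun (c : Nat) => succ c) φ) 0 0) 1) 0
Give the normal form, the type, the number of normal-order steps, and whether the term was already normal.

reduced normal form:
  1
inferred type:
  Nat
reduction steps (normal order): 15
term was already normal: no
first contracted redex: a beta-redex


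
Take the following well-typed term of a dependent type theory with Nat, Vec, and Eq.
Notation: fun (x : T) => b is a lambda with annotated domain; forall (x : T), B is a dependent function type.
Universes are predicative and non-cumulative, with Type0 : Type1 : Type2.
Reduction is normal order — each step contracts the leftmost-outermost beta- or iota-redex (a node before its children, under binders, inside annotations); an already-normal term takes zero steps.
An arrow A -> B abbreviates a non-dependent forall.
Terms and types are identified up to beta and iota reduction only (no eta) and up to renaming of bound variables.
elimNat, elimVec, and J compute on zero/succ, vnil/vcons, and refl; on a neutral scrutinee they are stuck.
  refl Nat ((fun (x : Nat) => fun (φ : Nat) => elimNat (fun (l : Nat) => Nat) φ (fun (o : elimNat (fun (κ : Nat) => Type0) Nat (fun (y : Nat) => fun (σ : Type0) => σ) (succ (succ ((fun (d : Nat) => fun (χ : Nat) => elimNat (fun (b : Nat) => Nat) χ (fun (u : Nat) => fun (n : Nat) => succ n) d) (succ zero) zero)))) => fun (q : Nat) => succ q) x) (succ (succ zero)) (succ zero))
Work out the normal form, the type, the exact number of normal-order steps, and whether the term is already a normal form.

resulting normal form:
  refl Nat (succ (succ (succ zero)))
type:
  Eq Nat (succ (succ (succ zero))) (succ (succ (succ zero)))
normal-order step count: 9
term was already normal: no
first redex: a beta-redex


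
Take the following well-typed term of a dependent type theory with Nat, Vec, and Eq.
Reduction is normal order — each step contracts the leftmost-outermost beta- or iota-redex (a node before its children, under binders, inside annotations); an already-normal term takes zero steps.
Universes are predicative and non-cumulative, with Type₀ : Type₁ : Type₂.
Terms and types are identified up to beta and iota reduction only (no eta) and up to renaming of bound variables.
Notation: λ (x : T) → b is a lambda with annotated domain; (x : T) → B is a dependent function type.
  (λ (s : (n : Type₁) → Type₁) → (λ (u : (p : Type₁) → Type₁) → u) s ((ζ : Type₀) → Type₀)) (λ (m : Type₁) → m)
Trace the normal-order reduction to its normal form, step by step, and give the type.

normal-order reduction:
  (λ (s : (n : Type₁) → Type₁) → (λ (u : (p : Type₁) → Type₁) → u) s ((ζ : Type₀) → Type₀)) (λ (m : Type₁) → m)
  ~> (λ (s : (n : Type₁) → Type₁) → s) (λ (u : Type₁) → u) ((p : Type₀) → Type₀)
  ~> (λ (s : Type₁) → s) ((n : Type₀) → Type₀)
  ~> (s : Type₀) → Type₀
type:
  Type₁


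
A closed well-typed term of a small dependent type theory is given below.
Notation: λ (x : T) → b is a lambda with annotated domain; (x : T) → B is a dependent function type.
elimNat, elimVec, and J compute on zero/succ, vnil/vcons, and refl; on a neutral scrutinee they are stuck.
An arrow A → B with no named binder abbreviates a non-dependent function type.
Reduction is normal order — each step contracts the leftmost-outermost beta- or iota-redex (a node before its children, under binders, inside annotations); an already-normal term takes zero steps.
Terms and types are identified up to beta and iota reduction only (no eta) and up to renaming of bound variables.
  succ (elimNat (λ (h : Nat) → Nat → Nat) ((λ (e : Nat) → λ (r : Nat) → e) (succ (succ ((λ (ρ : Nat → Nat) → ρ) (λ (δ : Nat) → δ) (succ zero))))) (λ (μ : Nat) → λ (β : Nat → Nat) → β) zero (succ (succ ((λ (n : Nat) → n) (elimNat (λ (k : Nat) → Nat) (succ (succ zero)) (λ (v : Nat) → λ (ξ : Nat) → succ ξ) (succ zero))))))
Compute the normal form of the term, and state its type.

reduced normal form:
  succ (succ (succ (succ zero)))
type:
  Nat
observation: reduction starts at an elimNat iota-redex, and 5 normal-order steps reach the normal form.


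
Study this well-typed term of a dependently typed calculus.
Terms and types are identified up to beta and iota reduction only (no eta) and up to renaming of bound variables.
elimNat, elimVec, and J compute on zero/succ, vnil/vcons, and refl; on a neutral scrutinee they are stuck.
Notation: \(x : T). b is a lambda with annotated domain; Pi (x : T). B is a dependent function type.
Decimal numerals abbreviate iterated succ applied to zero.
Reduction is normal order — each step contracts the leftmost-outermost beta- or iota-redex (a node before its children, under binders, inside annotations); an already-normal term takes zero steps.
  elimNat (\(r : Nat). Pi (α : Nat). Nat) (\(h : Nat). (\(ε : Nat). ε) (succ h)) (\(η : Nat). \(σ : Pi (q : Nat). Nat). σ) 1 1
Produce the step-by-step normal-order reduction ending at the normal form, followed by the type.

normal-order reduction:
  elimNat (\(r : Nat). Pi (α : Nat). Nat) (\(h : Nat). (\(ε : Nat). ε) (succ h)) (\(η : Nat). \(σ : Pi (q : Nat). Nat). σ) 1 1
  ~> (\(r : Nat). \(α : Pi (h : Nat). Nat). α) 0 (elimNat (\(ε : Nat). Pi (η : Nat). Nat) (\(σ : Nat). (\(q : Nat). q) (succ σ)) (\(k : Nat). \(s : Pi (o : Nat). Nat). s) 0) 1
  ~> (\(r : Pi (α : Nat). Nat). r) (elimNat (\(h : Nat). Pi (ε : Nat). Nat) (\(η : Nat). (\(σ : Nat). σ) (succ η)) (\(q : Nat). \(k : Pi (s : Nat). Nat). k) 0) 1
  ~> elimNat (\(r : Nat). Pi (α : Nat). Nat) (\(h : Nat). (\(ε : Nat). ε) (succ h)) (\(η : Nat). \(σ : Pi (q : Nat). Nat). σ) 0 1
  ~> (\(r : Nat). (\(α : Nat). α) (succ r)) 1
  ~> (\(r : Nat). r) 2
  ~> 2
type:
  Nat


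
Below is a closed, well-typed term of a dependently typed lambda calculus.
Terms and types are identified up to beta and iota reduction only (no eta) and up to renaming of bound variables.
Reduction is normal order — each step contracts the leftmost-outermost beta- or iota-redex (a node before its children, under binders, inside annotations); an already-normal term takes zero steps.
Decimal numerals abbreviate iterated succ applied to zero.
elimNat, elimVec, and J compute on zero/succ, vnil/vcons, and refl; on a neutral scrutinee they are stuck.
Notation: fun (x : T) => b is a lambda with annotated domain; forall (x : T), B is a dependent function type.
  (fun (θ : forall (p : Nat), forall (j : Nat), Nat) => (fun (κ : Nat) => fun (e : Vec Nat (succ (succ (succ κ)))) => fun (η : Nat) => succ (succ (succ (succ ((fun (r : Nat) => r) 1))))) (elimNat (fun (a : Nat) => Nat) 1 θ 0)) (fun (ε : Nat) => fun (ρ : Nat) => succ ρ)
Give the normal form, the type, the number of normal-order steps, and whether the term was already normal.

normal form:
  fun (θ : Vec Nat 4) => fun (p : Nat) => 5
type:
  forall (θ : Vec Nat 4), forall (p : Nat), Nat
normal-order step count: 4
term was already normal: no
first redex: a beta-redex


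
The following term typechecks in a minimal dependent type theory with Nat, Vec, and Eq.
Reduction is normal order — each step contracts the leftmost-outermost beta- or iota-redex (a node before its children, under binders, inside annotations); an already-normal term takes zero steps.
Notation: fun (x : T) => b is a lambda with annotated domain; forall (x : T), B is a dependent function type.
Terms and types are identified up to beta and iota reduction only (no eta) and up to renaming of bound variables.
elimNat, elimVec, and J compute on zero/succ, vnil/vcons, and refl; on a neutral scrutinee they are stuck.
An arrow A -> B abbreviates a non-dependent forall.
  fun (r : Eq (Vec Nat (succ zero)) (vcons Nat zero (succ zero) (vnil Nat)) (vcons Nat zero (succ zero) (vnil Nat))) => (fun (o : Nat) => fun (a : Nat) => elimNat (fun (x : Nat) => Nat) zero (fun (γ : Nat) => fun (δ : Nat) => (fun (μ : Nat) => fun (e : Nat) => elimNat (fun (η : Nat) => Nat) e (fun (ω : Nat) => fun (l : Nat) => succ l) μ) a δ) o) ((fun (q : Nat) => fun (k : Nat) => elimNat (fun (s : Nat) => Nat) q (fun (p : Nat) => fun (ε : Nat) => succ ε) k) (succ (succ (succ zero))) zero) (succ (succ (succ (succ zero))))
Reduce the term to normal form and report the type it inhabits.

resulting normal form:
  fun (r : Eq (Vec Nat (succ zero)) (vcons Nat zero (succ zero) (vnil Nat)) (vcons Nat zero (succ zero) (vnil Nat))) => succ (succ (succ (succ (succ (succ (succ (succ (succ (succ (succ (succ zero)))))))))))
type:
  Eq (Vec Nat (succ zero)) (vcons Nat zero (succ zero) (vnil Nat)) (vcons Nat zero (succ zero) (vnil Nat)) -> Nat
observation: the term reaches its normal form after 30 normal-order steps.


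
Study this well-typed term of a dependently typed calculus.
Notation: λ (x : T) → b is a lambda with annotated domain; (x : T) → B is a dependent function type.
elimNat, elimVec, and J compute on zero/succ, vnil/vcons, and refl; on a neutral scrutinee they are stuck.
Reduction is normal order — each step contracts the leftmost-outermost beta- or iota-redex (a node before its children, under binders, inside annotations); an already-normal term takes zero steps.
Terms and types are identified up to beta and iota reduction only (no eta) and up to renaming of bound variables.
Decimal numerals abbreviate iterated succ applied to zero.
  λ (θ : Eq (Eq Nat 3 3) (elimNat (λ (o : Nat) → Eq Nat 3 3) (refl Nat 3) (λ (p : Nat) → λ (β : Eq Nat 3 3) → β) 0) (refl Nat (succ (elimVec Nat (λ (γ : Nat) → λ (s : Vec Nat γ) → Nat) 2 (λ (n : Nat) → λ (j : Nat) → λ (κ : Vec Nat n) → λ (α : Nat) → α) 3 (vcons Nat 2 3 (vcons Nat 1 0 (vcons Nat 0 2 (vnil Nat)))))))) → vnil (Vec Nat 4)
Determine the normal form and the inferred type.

normal form:
  λ (θ : Eq (Eq Nat 3 3) (refl Nat 3) (refl Nat 3)) → vnil (Vec Nat 4)
type:
  (θ : Eq (Eq Nat 3 3) (refl Nat 3) (refl Nat 3)) → Vec (Vec Nat 4) 0


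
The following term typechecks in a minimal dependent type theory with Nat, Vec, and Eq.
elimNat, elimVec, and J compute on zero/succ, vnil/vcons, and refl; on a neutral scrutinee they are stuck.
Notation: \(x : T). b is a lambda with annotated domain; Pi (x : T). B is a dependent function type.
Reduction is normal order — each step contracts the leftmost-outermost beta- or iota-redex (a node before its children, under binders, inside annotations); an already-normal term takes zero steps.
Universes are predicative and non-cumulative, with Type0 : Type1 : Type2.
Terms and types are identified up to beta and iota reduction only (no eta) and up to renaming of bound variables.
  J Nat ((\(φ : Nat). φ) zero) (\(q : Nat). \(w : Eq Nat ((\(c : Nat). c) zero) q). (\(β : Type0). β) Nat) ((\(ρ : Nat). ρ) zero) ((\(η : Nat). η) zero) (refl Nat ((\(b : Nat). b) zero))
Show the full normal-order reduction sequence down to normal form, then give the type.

normal-order reduction:
  J Nat ((\(φ : Nat). φ) zero) (\(q : Nat). \(w : Eq Nat ((\(c : Nat). c) zero) q). (\(β : Type0). β) Nat) ((\(ρ : Nat). ρ) zero) ((\(η : Nat). η) zero) (refl Nat ((\(b : Nat). b) zero))
  ~> (\(φ : Nat). φ) zero
  ~> zero
type:
  Nat
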